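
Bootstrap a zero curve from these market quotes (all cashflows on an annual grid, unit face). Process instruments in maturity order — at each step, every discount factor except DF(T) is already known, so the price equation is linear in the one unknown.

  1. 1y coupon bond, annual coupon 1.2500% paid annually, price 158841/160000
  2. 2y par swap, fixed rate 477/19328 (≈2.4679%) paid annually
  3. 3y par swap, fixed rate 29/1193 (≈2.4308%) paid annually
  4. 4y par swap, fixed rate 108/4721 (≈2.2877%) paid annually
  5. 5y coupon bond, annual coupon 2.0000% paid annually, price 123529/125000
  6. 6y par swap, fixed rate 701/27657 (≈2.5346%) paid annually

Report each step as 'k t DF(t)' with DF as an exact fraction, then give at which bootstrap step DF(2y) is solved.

1 1 1961/2000
2 2 9523/10000
3 3 1163/1250
4 4 571/625
5 5 2237/2500
6 6 4299/5000
DF(2y) is solved at step 2

step 1 [1y] bond c/1=1/80: DF=(158841/160000 − 1/80·(0))/(1+1/80) = 1961/2000 ≈ 0.980500
step 2 [2y] swap r/1=477/19328: DF=(1 − 477/19328·(0.980500))/(1+477/19328) = 9523/10000 ≈ 0.952300
step 3 [3y] swap r/1=29/1193: DF=(1 − 29/1193·(0.980500+0.952300))/(1+29/1193) = 1163/1250 ≈ 0.930400
step 4 [4y] swap r/1=108/4721: DF=(1 − 108/4721·(0.980500+0.952300+0.930400))/(1+108/4721) = 571/625 ≈ 0.913600
step 5 [5y] bond c/1=1/50: DF=(123529/125000 − 1/50·(0.980500+0.952300+0.930400+0.913600))/(1+1/50) = 2237/2500 ≈ 0.894800
step 6 [6y] swap r/1=701/27657: DF=(1 − 701/27657·(0.980500+0.952300+0.930400+0.913600+0.894800))/(1+701/27657) = 4299/5000 ≈ 0.859800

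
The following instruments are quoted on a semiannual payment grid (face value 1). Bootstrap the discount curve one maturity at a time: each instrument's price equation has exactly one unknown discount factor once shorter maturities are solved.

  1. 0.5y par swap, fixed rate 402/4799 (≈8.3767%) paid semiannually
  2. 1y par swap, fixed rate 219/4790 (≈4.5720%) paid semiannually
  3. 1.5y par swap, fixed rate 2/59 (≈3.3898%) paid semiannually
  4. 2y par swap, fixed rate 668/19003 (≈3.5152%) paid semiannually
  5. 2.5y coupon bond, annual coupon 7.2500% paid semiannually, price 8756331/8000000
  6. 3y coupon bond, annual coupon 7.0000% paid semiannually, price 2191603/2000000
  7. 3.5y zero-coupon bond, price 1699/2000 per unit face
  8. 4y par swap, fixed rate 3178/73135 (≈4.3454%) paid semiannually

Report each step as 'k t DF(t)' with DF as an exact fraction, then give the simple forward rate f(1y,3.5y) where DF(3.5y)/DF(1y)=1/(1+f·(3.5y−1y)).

step 1 [0.5y] swap r/2=201/4799: DF=(1 − 201/4799·(0))/(1+201/4799) = 4799/5000 ≈ 0.959800
step 2 [1y] swap r/2=219/9580: DF=(1 − 219/9580·(0.959800))/(1+219/9580) = 4781/5000 ≈ 0.956200
step 3 [1.5y] swap r/2=1/59: DF=(1 − 1/59·(0.959800+0.956200))/(1+1/59) = 4757/5000 ≈ 0.951400
step 4 [2y] swap r/2=334/19003: DF=(1 − 334/19003·(0.959800+0.956200+0.951400))/(1+334/19003) = 2333/2500 ≈ 0.933200
step 5 [2.5y] bond c/2=29/800: DF=(8756331/8000000 − 29/800·(0.959800+0.956200+0.951400+0.933200))/(1+29/800) = 9233/10000 ≈ 0.923300
step 6 [3y] bond c/2=7/200: DF=(2191603/2000000 − 7/200·(0.959800+0.956200+0.951400+0.933200+0.923300))/(1+7/200) = 899/1000 ≈ 0.899000
step 7 [3.5y] zero: DF = P = 1699/2000 ≈ 0.849500
step 8 [4y] swap r/2=1589/73135: DF=(1 − 1589/73135·(0.959800+0.956200+0.951400+0.933200+0.923300+0.899000+0.849500))/(1+1589/73135) = 8411/10000 ≈ 0.841100

1 1/2 4799/5000
2 1 4781/5000
3 3/2 4757/5000
4 2 2333/2500
5 5/2 9233/10000
6 3 899/1000
7 7/2 1699/2000
8 4 8411/10000
f(1y,3.5y) = ((4781/5000)/(1699/2000) − 1)/(5/2) = 2134/42475 ≈ 5.0241%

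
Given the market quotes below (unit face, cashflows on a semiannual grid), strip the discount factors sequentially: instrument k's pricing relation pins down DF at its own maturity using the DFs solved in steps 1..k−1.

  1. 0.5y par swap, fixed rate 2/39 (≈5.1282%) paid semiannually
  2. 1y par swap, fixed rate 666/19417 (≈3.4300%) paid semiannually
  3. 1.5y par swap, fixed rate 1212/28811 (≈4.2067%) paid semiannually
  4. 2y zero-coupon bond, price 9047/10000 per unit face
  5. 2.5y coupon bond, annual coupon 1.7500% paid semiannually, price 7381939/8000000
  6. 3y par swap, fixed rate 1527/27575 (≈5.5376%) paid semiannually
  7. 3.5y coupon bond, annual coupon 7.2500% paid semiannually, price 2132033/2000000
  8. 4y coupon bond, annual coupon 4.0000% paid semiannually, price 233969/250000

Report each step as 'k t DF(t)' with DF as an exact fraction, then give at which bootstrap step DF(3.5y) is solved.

step 1 [0.5y] swap r/2=1/39: DF=(1 − 1/39·(0))/(1+1/39) = 39/40 ≈ 0.975000
step 2 [1y] swap r/2=333/19417: DF=(1 − 333/19417·(0.975000))/(1+333/19417) = 9667/10000 ≈ 0.966700
step 3 [1.5y] swap r/2=606/28811: DF=(1 − 606/28811·(0.975000+0.966700))/(1+606/28811) = 4697/5000 ≈ 0.939400
step 4 [2y] zero: DF = P = 9047/10000 ≈ 0.904700
step 5 [2.5y] bond c/2=7/800: DF=(7381939/8000000 − 7/800·(0.975000+0.966700+0.939400+0.904700))/(1+7/800) = 8819/10000 ≈ 0.881900
step 6 [3y] swap r/2=1527/55150: DF=(1 − 1527/55150·(0.975000+0.966700+0.939400+0.904700+0.881900))/(1+1527/55150) = 8473/10000 ≈ 0.847300
step 7 [3.5y] bond c/2=29/800: DF=(2132033/2000000 − 29/800·(0.975000+0.966700+0.939400+0.904700+0.881900+0.847300))/(1+29/800) = 4179/5000 ≈ 0.835800
step 8 [4y] bond c/2=1/50: DF=(233969/250000 − 1/50·(0.975000+0.966700+0.939400+0.904700+0.881900+0.847300+0.835800))/(1+1/50) = 793/1000 ≈ 0.793000

1 1/2 39/40
2 1 9667/10000
3 3/2 4697/5000
4 2 9047/10000
5 5/2 8819/10000
6 3 8473/10000
7 7/2 4179/5000
8 4 793/1000
DF(3.5y) is solved at step 7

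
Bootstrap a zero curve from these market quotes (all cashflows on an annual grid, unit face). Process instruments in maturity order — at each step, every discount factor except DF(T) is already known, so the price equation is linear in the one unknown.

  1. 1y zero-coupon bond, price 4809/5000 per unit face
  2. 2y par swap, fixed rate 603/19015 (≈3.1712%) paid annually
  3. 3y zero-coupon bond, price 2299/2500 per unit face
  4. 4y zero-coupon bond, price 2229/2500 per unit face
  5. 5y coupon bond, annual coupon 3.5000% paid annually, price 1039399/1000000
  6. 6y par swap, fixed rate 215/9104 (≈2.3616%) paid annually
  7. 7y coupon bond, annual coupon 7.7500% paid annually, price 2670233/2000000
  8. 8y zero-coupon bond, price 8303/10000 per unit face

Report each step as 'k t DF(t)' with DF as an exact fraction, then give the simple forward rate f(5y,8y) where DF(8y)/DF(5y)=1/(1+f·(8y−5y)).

1 1 4809/5000
2 2 9397/10000
3 3 2299/2500
4 4 2229/2500
5 5 8787/10000
6 6 871/1000
7 7 4231/5000
8 8 8303/10000
f(5y,8y) = ((8787/10000)/(8303/10000) − 1)/(3) = 484/24909 ≈ 1.9431%

step 1 [1y] zero: DF = P = 4809/5000 ≈ 0.961800
step 2 [2y] swap r/1=603/19015: DF=(1 − 603/19015·(0.961800))/(1+603/19015) = 9397/10000 ≈ 0.939700
step 3 [3y] zero: DF = P = 2299/2500 ≈ 0.919600
step 4 [4y] zero: DF = P = 2229/2500 ≈ 0.891600
step 5 [5y] bond c/1=7/200: DF=(1039399/1000000 − 7/200·(0.961800+0.939700+0.919600+0.891600))/(1+7/200) = 8787/10000 ≈ 0.878700
step 6 [6y] swap r/1=215/9104: DF=(1 − 215/9104·(0.961800+0.939700+0.919600+0.891600+0.878700))/(1+215/9104) = 871/1000 ≈ 0.871000
step 7 [7y] bond c/1=31/400: DF=(2670233/2000000 − 31/400·(0.961800+0.939700+0.919600+0.891600+0.878700+0.871000))/(1+31/400) = 4231/5000 ≈ 0.846200
step 8 [8y] zero: DF = P = 8303/10000 ≈ 0.830300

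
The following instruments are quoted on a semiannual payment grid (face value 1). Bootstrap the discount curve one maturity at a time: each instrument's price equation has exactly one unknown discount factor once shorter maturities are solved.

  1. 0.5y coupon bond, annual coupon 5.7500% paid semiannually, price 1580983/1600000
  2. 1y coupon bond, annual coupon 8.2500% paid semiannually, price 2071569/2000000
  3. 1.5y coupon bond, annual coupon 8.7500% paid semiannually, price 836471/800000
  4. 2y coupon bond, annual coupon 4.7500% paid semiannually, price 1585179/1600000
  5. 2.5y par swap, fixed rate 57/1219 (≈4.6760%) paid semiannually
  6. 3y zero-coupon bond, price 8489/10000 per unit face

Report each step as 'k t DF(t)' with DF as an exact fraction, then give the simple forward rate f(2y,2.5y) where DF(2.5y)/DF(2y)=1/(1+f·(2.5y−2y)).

step 1 [0.5y] bond c/2=23/800: DF=(1580983/1600000 − 23/800·(0))/(1+23/800) = 1921/2000 ≈ 0.960500
step 2 [1y] bond c/2=33/800: DF=(2071569/2000000 − 33/800·(0.960500))/(1+33/800) = 9567/10000 ≈ 0.956700
step 3 [1.5y] bond c/2=7/160: DF=(836471/800000 − 7/160·(0.960500+0.956700))/(1+7/160) = 4607/5000 ≈ 0.921400
step 4 [2y] bond c/2=19/800: DF=(1585179/1600000 − 19/800·(0.960500+0.956700+0.921400))/(1+19/800) = 9019/10000 ≈ 0.901900
step 5 [2.5y] swap r/2=57/2438: DF=(1 − 57/2438·(0.960500+0.956700+0.921400+0.901900))/(1+57/2438) = 8917/10000 ≈ 0.891700
step 6 [3y] zero: DF = P = 8489/10000 ≈ 0.848900

1 1/2 1921/2000
2 1 9567/10000
3 3/2 4607/5000
4 2 9019/10000
5 5/2 8917/10000
6 3 8489/10000
f(2y,2.5y) = ((9019/10000)/(8917/10000) − 1)/(1/2) = 204/8917 ≈ 2.2878%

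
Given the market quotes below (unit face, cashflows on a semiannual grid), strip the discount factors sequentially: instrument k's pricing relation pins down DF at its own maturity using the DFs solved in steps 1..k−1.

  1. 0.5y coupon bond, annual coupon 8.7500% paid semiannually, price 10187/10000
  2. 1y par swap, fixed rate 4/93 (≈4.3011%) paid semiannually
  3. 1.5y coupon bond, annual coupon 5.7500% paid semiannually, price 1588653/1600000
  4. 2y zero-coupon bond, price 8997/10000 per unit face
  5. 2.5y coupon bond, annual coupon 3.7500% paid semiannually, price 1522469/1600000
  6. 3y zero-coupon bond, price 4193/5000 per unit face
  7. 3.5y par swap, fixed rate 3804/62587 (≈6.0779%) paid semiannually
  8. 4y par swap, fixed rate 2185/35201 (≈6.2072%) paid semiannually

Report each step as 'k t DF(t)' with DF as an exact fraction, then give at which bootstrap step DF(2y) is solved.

1 1/2 122/125
2 1 599/625
3 3/2 9111/10000
4 2 8997/10000
5 5/2 8651/10000
6 3 4193/5000
7 7/2 4049/5000
8 4 1563/2000
DF(2y) is solved at step 4

step 1 [0.5y] bond c/2=7/160: DF=(10187/10000 − 7/160·(0))/(1+7/160) = 122/125 ≈ 0.976000
step 2 [1y] swap r/2=2/93: DF=(1 − 2/93·(0.976000))/(1+2/93) = 599/625 ≈ 0.958400
step 3 [1.5y] bond c/2=23/800: DF=(1588653/1600000 − 23/800·(0.976000+0.958400))/(1+23/800) = 9111/10000 ≈ 0.911100
step 4 [2y] zero: DF = P = 8997/10000 ≈ 0.899700
step 5 [2.5y] bond c/2=3/160: DF=(1522469/1600000 − 3/160·(0.976000+0.958400+0.911100+0.899700))/(1+3/160) = 8651/10000 ≈ 0.865100
step 6 [3y] zero: DF = P = 4193/5000 ≈ 0.838600
step 7 [3.5y] swap r/2=1902/62587: DF=(1 − 1902/62587·(0.976000+0.958400+0.911100+0.899700+0.865100+0.838600))/(1+1902/62587) = 4049/5000 ≈ 0.809800
step 8 [4y] swap r/2=2185/70402: DF=(1 − 2185/70402·(0.976000+0.958400+0.911100+0.899700+0.865100+0.838600+0.809800))/(1+2185/70402) = 1563/2000 ≈ 0.781500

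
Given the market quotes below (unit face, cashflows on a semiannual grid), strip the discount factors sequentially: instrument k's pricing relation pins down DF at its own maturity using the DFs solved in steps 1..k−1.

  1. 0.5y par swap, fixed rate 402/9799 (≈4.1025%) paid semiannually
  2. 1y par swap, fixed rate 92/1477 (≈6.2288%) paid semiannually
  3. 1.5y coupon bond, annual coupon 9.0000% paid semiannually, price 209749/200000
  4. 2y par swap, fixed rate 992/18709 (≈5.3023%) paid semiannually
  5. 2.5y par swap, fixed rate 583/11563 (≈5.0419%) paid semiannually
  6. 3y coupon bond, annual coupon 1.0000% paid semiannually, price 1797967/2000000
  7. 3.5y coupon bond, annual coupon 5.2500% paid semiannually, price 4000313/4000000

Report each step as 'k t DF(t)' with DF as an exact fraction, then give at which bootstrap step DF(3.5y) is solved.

1 1/2 9799/10000
2 1 4701/5000
3 3/2 9209/10000
4 2 563/625
5 5/2 4417/5000
6 3 1743/2000
7 7/2 8339/10000
DF(3.5y) is solved at step 7

step 1 [0.5y] swap r/2=201/9799: DF=(1 − 201/9799·(0))/(1+201/9799) = 9799/10000 ≈ 0.979900
step 2 [1y] swap r/2=46/1477: DF=(1 − 46/1477·(0.979900))/(1+46/1477) = 4701/5000 ≈ 0.940200
step 3 [1.5y] bond c/2=9/200: DF=(209749/200000 − 9/200·(0.979900+0.940200))/(1+9/200) = 9209/10000 ≈ 0.920900
step 4 [2y] swap r/2=496/18709: DF=(1 − 496/18709·(0.979900+0.940200+0.920900))/(1+496/18709) = 563/625 ≈ 0.900800
step 5 [2.5y] swap r/2=583/23126: DF=(1 − 583/23126·(0.979900+0.940200+0.920900+0.900800))/(1+583/23126) = 4417/5000 ≈ 0.883400
step 6 [3y] bond c/2=1/200: DF=(1797967/2000000 − 1/200·(0.979900+0.940200+0.920900+0.900800+0.883400))/(1+1/200) = 1743/2000 ≈ 0.871500
step 7 [3.5y] bond c/2=21/800: DF=(4000313/4000000 − 21/800·(0.979900+0.940200+0.920900+0.900800+0.883400+0.871500))/(1+21/800) = 8339/10000 ≈ 0.833900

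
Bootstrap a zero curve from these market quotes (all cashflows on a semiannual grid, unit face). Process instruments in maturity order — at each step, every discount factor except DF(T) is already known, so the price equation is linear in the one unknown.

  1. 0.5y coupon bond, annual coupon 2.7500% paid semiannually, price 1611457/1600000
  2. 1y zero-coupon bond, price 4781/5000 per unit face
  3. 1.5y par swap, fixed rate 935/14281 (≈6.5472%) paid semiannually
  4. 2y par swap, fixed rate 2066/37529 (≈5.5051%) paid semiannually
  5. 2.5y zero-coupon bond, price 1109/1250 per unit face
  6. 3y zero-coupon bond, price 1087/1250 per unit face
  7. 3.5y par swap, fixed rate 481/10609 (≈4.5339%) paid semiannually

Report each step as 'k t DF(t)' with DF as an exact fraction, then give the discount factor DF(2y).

1 1/2 1987/2000
2 1 4781/5000
3 3/2 1813/2000
4 2 8967/10000
5 5/2 1109/1250
6 3 1087/1250
7 7/2 8557/10000
DF(2y) = 8967/10000 ≈ 0.896700

step 1 [0.5y] bond c/2=11/800: DF=(1611457/1600000 − 11/800·(0))/(1+11/800) = 1987/2000 ≈ 0.993500
step 2 [1y] zero: DF = P = 4781/5000 ≈ 0.956200
step 3 [1.5y] swap r/2=935/28562: DF=(1 − 935/28562·(0.993500+0.956200))/(1+935/28562) = 1813/2000 ≈ 0.906500
step 4 [2y] swap r/2=1033/37529: DF=(1 − 1033/37529·(0.993500+0.956200+0.906500))/(1+1033/37529) = 8967/10000 ≈ 0.896700
step 5 [2.5y] zero: DF = P = 1109/1250 ≈ 0.887200
step 6 [3y] zero: DF = P = 1087/1250 ≈ 0.869600
step 7 [3.5y] swap r/2=481/21218: DF=(1 − 481/21218·(0.993500+0.956200+0.906500+0.896700+0.887200+0.869600))/(1+481/21218) = 8557/10000 ≈ 0.855700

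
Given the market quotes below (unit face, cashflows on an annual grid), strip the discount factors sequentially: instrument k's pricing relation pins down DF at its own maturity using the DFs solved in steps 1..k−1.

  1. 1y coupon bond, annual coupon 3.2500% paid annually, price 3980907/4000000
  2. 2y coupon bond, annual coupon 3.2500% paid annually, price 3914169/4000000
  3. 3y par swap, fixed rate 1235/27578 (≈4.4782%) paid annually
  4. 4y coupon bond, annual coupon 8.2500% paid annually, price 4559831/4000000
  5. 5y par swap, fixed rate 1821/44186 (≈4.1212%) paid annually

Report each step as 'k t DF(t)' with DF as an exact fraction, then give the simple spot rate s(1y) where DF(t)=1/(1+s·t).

1 1 9639/10000
2 2 4587/5000
3 3 1753/2000
4 4 8429/10000
5 5 8179/10000
s(1y) = (1/(9639/10000) − 1)/(1) = 361/9639 ≈ 3.7452%

step 1 [1y] bond c/1=13/400: DF=(3980907/4000000 − 13/400·(0))/(1+13/400) = 9639/10000 ≈ 0.963900
step 2 [2y] bond c/1=13/400: DF=(3914169/4000000 − 13/400·(0.963900))/(1+13/400) = 4587/5000 ≈ 0.917400
step 3 [3y] swap r/1=1235/27578: DF=(1 − 1235/27578·(0.963900+0.917400))/(1+1235/27578) = 1753/2000 ≈ 0.876500
step 4 [4y] bond c/1=33/400: DF=(4559831/4000000 − 33/400·(0.963900+0.917400+0.876500))/(1+33/400) = 8429/10000 ≈ 0.842900
step 5 [5y] swap r/1=1821/44186: DF=(1 − 1821/44186·(0.963900+0.917400+0.876500+0.842900))/(1+1821/44186) = 8179/10000 ≈ 0.817900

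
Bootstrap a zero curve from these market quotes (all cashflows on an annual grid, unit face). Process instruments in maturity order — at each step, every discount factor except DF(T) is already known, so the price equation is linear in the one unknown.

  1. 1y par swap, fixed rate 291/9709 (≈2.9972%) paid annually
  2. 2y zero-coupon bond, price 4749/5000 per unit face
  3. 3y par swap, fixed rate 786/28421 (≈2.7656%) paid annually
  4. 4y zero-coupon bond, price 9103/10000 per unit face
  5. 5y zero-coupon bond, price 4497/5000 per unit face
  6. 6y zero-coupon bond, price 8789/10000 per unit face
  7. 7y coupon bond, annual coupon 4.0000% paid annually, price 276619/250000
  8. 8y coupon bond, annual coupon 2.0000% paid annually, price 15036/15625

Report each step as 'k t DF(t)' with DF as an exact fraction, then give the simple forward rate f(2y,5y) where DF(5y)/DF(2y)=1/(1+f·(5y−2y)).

1 1 9709/10000
2 2 4749/5000
3 3 4607/5000
4 4 9103/10000
5 5 4497/5000
6 6 8789/10000
7 7 532/625
8 8 8183/10000
f(2y,5y) = ((4749/5000)/(4497/5000) − 1)/(3) = 28/1499 ≈ 1.8679%

step 1 [1y] swap r/1=291/9709: DF=(1 − 291/9709·(0))/(1+291/9709) = 9709/10000 ≈ 0.970900
step 2 [2y] zero: DF = P = 4749/5000 ≈ 0.949800
step 3 [3y] swap r/1=786/28421: DF=(1 − 786/28421·(0.970900+0.949800))/(1+786/28421) = 4607/5000 ≈ 0.921400
step 4 [4y] zero: DF = P = 9103/10000 ≈ 0.910300
step 5 [5y] zero: DF = P = 4497/5000 ≈ 0.899400
step 6 [6y] zero: DF = P = 8789/10000 ≈ 0.878900
step 7 [7y] bond c/1=1/25: DF=(276619/250000 − 1/25·(0.970900+0.949800+0.921400+0.910300+0.899400+0.878900))/(1+1/25) = 532/625 ≈ 0.851200
step 8 [8y] bond c/1=1/50: DF=(15036/15625 − 1/50·(0.970900+0.949800+0.921400+0.910300+0.899400+0.878900+0.851200))/(1+1/50) = 8183/10000 ≈ 0.818300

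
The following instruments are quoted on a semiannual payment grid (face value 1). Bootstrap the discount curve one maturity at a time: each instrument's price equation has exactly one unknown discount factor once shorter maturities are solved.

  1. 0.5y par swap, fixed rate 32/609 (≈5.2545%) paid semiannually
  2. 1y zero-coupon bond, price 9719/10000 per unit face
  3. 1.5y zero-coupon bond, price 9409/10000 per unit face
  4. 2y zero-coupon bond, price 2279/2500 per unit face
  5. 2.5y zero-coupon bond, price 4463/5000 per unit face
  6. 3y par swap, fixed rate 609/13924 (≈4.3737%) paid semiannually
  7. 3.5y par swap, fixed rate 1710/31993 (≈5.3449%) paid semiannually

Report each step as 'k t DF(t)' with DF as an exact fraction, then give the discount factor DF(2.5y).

step 1 [0.5y] swap r/2=16/609: DF=(1 − 16/609·(0))/(1+16/609) = 609/625 ≈ 0.974400
step 2 [1y] zero: DF = P = 9719/10000 ≈ 0.971900
step 3 [1.5y] zero: DF = P = 9409/10000 ≈ 0.940900
step 4 [2y] zero: DF = P = 2279/2500 ≈ 0.911600
step 5 [2.5y] zero: DF = P = 4463/5000 ≈ 0.892600
step 6 [3y] swap r/2=609/27848: DF=(1 − 609/27848·(0.974400+0.971900+0.940900+0.911600+0.892600))/(1+609/27848) = 4391/5000 ≈ 0.878200
step 7 [3.5y] swap r/2=855/31993: DF=(1 − 855/31993·(0.974400+0.971900+0.940900+0.911600+0.892600+0.878200))/(1+855/31993) = 829/1000 ≈ 0.829000

1 1/2 609/625
2 1 9719/10000
3 3/2 9409/10000
4 2 2279/2500
5 5/2 4463/5000
6 3 4391/5000
7 7/2 829/1000
DF(2.5y) = 4463/5000 ≈ 0.892600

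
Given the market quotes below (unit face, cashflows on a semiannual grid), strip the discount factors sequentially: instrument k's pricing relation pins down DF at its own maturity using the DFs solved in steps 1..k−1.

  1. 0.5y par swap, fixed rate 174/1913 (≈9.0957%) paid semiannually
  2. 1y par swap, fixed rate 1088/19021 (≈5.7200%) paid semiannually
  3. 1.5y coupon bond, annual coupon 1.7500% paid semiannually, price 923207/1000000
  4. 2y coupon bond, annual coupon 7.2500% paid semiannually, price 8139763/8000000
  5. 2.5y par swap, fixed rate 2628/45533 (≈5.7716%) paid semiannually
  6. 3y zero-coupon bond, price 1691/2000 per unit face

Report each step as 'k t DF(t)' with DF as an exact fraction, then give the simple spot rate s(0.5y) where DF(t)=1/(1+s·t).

1 1/2 1913/2000
2 1 591/625
3 3/2 8987/10000
4 2 8839/10000
5 5/2 4343/5000
6 3 1691/2000
s(0.5y) = (1/(1913/2000) − 1)/(1/2) = 174/1913 ≈ 9.0957%

step 1 [0.5y] swap r/2=87/1913: DF=(1 − 87/1913·(0))/(1+87/1913) = 1913/2000 ≈ 0.956500
step 2 [1y] swap r/2=544/19021: DF=(1 − 544/19021·(0.956500))/(1+544/19021) = 591/625 ≈ 0.945600
step 3 [1.5y] bond c/2=7/800: DF=(923207/1000000 − 7/800·(0.956500+0.945600))/(1+7/800) = 8987/10000 ≈ 0.898700
step 4 [2y] bond c/2=29/800: DF=(8139763/8000000 − 29/800·(0.956500+0.945600+0.898700))/(1+29/800) = 8839/10000 ≈ 0.883900
step 5 [2.5y] swap r/2=1314/45533: DF=(1 − 1314/45533·(0.956500+0.945600+0.898700+0.883900))/(1+1314/45533) = 4343/5000 ≈ 0.868600
step 6 [3y] zero: DF = P = 1691/2000 ≈ 0.845500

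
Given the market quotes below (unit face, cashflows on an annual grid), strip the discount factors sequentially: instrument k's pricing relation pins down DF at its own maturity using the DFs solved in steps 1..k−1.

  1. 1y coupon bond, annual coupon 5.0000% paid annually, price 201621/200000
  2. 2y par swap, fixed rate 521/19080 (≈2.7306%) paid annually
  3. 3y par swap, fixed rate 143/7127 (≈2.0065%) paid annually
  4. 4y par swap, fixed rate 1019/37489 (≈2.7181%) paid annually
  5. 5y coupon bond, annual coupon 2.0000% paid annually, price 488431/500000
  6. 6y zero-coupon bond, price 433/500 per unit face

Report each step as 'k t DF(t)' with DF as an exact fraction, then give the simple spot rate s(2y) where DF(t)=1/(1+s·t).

step 1 [1y] bond c/1=1/20: DF=(201621/200000 − 1/20·(0))/(1+1/20) = 9601/10000 ≈ 0.960100
step 2 [2y] swap r/1=521/19080: DF=(1 − 521/19080·(0.960100))/(1+521/19080) = 9479/10000 ≈ 0.947900
step 3 [3y] swap r/1=143/7127: DF=(1 − 143/7127·(0.960100+0.947900))/(1+143/7127) = 2357/2500 ≈ 0.942800
step 4 [4y] swap r/1=1019/37489: DF=(1 − 1019/37489·(0.960100+0.947900+0.942800))/(1+1019/37489) = 8981/10000 ≈ 0.898100
step 5 [5y] bond c/1=1/50: DF=(488431/500000 − 1/50·(0.960100+0.947900+0.942800+0.898100))/(1+1/50) = 4421/5000 ≈ 0.884200
step 6 [6y] zero: DF = P = 433/500 ≈ 0.866000

1 1 9601/10000
2 2 9479/10000
3 3 2357/2500
4 4 8981/10000
5 5 4421/5000
6 6 433/500
s(2y) = (1/(9479/10000) − 1)/(2) = 521/18958 ≈ 2.7482%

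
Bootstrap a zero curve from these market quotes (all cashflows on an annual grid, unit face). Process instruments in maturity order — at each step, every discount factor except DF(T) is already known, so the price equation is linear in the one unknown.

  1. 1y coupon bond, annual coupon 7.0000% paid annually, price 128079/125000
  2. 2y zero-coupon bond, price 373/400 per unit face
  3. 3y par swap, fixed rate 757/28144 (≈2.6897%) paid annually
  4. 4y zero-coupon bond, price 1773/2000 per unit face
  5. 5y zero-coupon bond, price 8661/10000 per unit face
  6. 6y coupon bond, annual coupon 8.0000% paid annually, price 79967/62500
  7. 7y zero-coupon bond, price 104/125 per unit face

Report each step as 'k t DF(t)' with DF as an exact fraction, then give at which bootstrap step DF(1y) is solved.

step 1 [1y] bond c/1=7/100: DF=(128079/125000 − 7/100·(0))/(1+7/100) = 1197/1250 ≈ 0.957600
step 2 [2y] zero: DF = P = 373/400 ≈ 0.932500
step 3 [3y] swap r/1=757/28144: DF=(1 − 757/28144·(0.957600+0.932500))/(1+757/28144) = 9243/10000 ≈ 0.924300
step 4 [4y] zero: DF = P = 1773/2000 ≈ 0.886500
step 5 [5y] zero: DF = P = 8661/10000 ≈ 0.866100
step 6 [6y] bond c/1=2/25: DF=(79967/62500 − 2/25·(0.957600+0.932500+0.924300+0.886500+0.866100))/(1+2/25) = 529/625 ≈ 0.846400
step 7 [7y] zero: DF = P = 104/125 ≈ 0.832000

1 1 1197/1250
2 2 373/400
3 3 9243/10000
4 4 1773/2000
5 5 8661/10000
6 6 529/625
7 7 104/125
DF(1y) is solved at step 1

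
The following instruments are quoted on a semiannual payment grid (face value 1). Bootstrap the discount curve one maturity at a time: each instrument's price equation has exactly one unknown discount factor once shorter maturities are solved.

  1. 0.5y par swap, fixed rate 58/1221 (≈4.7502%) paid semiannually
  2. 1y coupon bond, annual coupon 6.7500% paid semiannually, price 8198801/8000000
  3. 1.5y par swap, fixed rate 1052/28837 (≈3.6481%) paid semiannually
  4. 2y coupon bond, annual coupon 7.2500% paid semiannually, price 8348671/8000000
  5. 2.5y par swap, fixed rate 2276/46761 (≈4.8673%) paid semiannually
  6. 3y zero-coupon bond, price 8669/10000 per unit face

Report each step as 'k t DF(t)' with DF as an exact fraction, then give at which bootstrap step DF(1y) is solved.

step 1 [0.5y] swap r/2=29/1221: DF=(1 − 29/1221·(0))/(1+29/1221) = 1221/1250 ≈ 0.976800
step 2 [1y] bond c/2=27/800: DF=(8198801/8000000 − 27/800·(0.976800))/(1+27/800) = 1919/2000 ≈ 0.959500
step 3 [1.5y] swap r/2=526/28837: DF=(1 − 526/28837·(0.976800+0.959500))/(1+526/28837) = 4737/5000 ≈ 0.947400
step 4 [2y] bond c/2=29/800: DF=(8348671/8000000 − 29/800·(0.976800+0.959500+0.947400))/(1+29/800) = 4531/5000 ≈ 0.906200
step 5 [2.5y] swap r/2=1138/46761: DF=(1 − 1138/46761·(0.976800+0.959500+0.947400+0.906200))/(1+1138/46761) = 4431/5000 ≈ 0.886200
step 6 [3y] zero: DF = P = 8669/10000 ≈ 0.866900

1 1/2 1221/1250
2 1 1919/2000
3 3/2 4737/5000
4 2 4531/5000
5 5/2 4431/5000
6 3 8669/10000
DF(1y) is solved at step 2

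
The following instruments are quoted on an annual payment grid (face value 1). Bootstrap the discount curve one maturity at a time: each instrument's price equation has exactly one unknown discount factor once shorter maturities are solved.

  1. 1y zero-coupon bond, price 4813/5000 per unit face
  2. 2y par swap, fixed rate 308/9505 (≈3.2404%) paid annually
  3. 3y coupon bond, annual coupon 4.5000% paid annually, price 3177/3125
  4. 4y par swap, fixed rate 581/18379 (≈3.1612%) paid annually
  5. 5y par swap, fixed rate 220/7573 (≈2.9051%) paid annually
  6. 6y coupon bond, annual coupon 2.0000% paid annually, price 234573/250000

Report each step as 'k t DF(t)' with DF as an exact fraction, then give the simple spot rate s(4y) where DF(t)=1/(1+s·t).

1 1 4813/5000
2 2 1173/1250
3 3 891/1000
4 4 4419/5000
5 5 217/250
6 6 2077/2500
s(4y) = (1/(4419/5000) − 1)/(4) = 581/17676 ≈ 3.2869%

step 1 [1y] zero: DF = P = 4813/5000 ≈ 0.962600
step 2 [2y] swap r/1=308/9505: DF=(1 − 308/9505·(0.962600))/(1+308/9505) = 1173/1250 ≈ 0.938400
step 3 [3y] bond c/1=9/200: DF=(3177/3125 − 9/200·(0.962600+0.938400))/(1+9/200) = 891/1000 ≈ 0.891000
step 4 [4y] swap r/1=581/18379: DF=(1 − 581/18379·(0.962600+0.938400+0.891000))/(1+581/18379) = 4419/5000 ≈ 0.883800
step 5 [5y] swap r/1=220/7573: DF=(1 − 220/7573·(0.962600+0.938400+0.891000+0.883800))/(1+220/7573) = 217/250 ≈ 0.868000
step 6 [6y] bond c/1=1/50: DF=(234573/250000 − 1/50·(0.962600+0.938400+0.891000+0.883800+0.868000))/(1+1/50) = 2077/2500 ≈ 0.830800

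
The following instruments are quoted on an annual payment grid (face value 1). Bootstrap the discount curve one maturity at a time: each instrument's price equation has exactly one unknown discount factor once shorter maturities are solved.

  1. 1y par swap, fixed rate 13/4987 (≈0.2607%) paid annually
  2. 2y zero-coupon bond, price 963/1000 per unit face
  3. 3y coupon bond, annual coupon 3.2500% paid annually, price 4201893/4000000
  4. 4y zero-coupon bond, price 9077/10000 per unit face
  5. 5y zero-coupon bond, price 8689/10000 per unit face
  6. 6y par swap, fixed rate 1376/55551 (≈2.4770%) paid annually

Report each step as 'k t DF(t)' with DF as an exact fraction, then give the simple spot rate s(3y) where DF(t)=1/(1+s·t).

step 1 [1y] swap r/1=13/4987: DF=(1 − 13/4987·(0))/(1+13/4987) = 4987/5000 ≈ 0.997400
step 2 [2y] zero: DF = P = 963/1000 ≈ 0.963000
step 3 [3y] bond c/1=13/400: DF=(4201893/4000000 − 13/400·(0.997400+0.963000))/(1+13/400) = 9557/10000 ≈ 0.955700
step 4 [4y] zero: DF = P = 9077/10000 ≈ 0.907700
step 5 [5y] zero: DF = P = 8689/10000 ≈ 0.868900
step 6 [6y] swap r/1=1376/55551: DF=(1 − 1376/55551·(0.997400+0.963000+0.955700+0.907700+0.868900))/(1+1376/55551) = 539/625 ≈ 0.862400

1 1 4987/5000
2 2 963/1000
3 3 9557/10000
4 4 9077/10000
5 5 8689/10000
6 6 539/625
s(3y) = (1/(9557/10000) − 1)/(3) = 443/28671 ≈ 1.5451%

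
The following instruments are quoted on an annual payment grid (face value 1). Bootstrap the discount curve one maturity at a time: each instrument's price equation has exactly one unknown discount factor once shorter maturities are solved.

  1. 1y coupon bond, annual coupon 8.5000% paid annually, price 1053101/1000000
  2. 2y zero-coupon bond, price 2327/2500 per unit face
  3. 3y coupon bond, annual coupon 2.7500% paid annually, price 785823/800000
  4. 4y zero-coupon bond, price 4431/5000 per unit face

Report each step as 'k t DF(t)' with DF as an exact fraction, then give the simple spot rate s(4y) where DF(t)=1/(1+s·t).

step 1 [1y] bond c/1=17/200: DF=(1053101/1000000 − 17/200·(0))/(1+17/200) = 4853/5000 ≈ 0.970600
step 2 [2y] zero: DF = P = 2327/2500 ≈ 0.930800
step 3 [3y] bond c/1=11/400: DF=(785823/800000 − 11/400·(0.970600+0.930800))/(1+11/400) = 9051/10000 ≈ 0.905100
step 4 [4y] zero: DF = P = 4431/5000 ≈ 0.886200

1 1 4853/5000
2 2 2327/2500
3 3 9051/10000
4 4 4431/5000
s(4y) = (1/(4431/5000) − 1)/(4) = 569/17724 ≈ 3.2103%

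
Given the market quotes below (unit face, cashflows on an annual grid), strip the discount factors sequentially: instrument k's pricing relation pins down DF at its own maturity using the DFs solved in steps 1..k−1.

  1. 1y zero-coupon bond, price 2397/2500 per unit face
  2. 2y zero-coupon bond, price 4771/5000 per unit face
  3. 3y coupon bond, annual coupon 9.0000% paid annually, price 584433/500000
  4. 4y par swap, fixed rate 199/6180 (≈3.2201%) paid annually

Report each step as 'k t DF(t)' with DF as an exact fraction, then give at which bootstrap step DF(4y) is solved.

step 1 [1y] zero: DF = P = 2397/2500 ≈ 0.958800
step 2 [2y] zero: DF = P = 4771/5000 ≈ 0.954200
step 3 [3y] bond c/1=9/100: DF=(584433/500000 − 9/100·(0.958800+0.954200))/(1+9/100) = 1143/1250 ≈ 0.914400
step 4 [4y] swap r/1=199/6180: DF=(1 − 199/6180·(0.958800+0.954200+0.914400))/(1+199/6180) = 4403/5000 ≈ 0.880600

1 1 2397/2500
2 2 4771/5000
3 3 1143/1250
4 4 4403/5000
DF(4y) is solved at step 4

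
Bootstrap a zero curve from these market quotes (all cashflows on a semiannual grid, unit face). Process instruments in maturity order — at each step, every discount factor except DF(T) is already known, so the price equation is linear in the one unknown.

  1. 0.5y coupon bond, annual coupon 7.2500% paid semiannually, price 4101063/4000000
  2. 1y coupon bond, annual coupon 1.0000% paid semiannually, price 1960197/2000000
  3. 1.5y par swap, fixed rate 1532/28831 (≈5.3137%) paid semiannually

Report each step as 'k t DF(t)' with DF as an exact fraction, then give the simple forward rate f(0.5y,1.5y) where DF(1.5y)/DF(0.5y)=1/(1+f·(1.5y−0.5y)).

1 1/2 4947/5000
2 1 9703/10000
3 3/2 4617/5000
f(0.5y,1.5y) = ((4947/5000)/(4617/5000) − 1)/(1) = 110/1539 ≈ 7.1475%

step 1 [0.5y] bond c/2=29/800: DF=(4101063/4000000 − 29/800·(0))/(1+29/800) = 4947/5000 ≈ 0.989400
step 2 [1y] bond c/2=1/200: DF=(1960197/2000000 − 1/200·(0.989400))/(1+1/200) = 9703/10000 ≈ 0.970300
step 3 [1.5y] swap r/2=766/28831: DF=(1 − 766/28831·(0.989400+0.970300))/(1+766/28831) = 4617/5000 ≈ 0.923400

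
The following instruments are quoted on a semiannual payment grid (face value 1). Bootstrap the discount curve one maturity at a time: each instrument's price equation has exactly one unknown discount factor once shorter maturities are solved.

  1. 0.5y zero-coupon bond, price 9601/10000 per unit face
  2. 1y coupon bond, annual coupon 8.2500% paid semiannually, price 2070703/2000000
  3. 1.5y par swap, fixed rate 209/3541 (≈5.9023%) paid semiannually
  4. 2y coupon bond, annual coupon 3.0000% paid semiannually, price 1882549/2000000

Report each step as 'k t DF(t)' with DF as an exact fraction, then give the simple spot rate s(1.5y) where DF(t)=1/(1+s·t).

step 1 [0.5y] zero: DF = P = 9601/10000 ≈ 0.960100
step 2 [1y] bond c/2=33/800: DF=(2070703/2000000 − 33/800·(0.960100))/(1+33/800) = 9563/10000 ≈ 0.956300
step 3 [1.5y] swap r/2=209/7082: DF=(1 − 209/7082·(0.960100+0.956300))/(1+209/7082) = 2291/2500 ≈ 0.916400
step 4 [2y] bond c/2=3/200: DF=(1882549/2000000 − 3/200·(0.960100+0.956300+0.916400))/(1+3/200) = 1771/2000 ≈ 0.885500

1 1/2 9601/10000
2 1 9563/10000
3 3/2 2291/2500
4 2 1771/2000
s(1.5y) = (1/(2291/2500) − 1)/(3/2) = 418/6873 ≈ 6.0818%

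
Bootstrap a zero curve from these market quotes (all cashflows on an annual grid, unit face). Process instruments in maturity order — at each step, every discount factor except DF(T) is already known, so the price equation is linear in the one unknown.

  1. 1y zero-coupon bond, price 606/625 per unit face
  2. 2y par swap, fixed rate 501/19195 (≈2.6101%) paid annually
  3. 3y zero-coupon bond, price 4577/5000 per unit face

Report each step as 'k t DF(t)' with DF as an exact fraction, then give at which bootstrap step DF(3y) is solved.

1 1 606/625
2 2 9499/10000
3 3 4577/5000
DF(3y) is solved at step 3

step 1 [1y] zero: DF = P = 606/625 ≈ 0.969600
step 2 [2y] swap r/1=501/19195: DF=(1 − 501/19195·(0.969600))/(1+501/19195) = 9499/10000 ≈ 0.949900
step 3 [3y] zero: DF = P = 4577/5000 ≈ 0.915400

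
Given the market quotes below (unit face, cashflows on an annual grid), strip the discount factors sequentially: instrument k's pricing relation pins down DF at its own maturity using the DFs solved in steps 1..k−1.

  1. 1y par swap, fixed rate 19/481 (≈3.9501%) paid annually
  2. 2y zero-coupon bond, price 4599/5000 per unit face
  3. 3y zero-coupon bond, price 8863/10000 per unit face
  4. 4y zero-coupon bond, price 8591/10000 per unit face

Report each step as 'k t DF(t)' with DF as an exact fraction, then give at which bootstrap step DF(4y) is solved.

step 1 [1y] swap r/1=19/481: DF=(1 − 19/481·(0))/(1+19/481) = 481/500 ≈ 0.962000
step 2 [2y] zero: DF = P = 4599/5000 ≈ 0.919800
step 3 [3y] zero: DF = P = 8863/10000 ≈ 0.886300
step 4 [4y] zero: DF = P = 8591/10000 ≈ 0.859100

1 1 481/500
2 2 4599/5000
3 3 8863/10000
4 4 8591/10000
DF(4y) is solved at step 4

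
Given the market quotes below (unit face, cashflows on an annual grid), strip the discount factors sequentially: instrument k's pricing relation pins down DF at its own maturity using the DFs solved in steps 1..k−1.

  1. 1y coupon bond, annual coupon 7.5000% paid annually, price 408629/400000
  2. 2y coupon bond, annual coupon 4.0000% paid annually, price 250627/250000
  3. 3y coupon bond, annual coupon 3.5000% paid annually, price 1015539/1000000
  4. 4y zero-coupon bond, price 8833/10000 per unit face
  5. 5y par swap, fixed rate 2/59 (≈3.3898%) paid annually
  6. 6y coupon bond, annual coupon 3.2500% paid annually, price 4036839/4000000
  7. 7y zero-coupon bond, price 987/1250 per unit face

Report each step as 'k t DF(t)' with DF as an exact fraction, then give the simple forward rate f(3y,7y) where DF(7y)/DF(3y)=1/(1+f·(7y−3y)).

step 1 [1y] bond c/1=3/40: DF=(408629/400000 − 3/40·(0))/(1+3/40) = 9503/10000 ≈ 0.950300
step 2 [2y] bond c/1=1/25: DF=(250627/250000 − 1/25·(0.950300))/(1+1/25) = 4637/5000 ≈ 0.927400
step 3 [3y] bond c/1=7/200: DF=(1015539/1000000 − 7/200·(0.950300+0.927400))/(1+7/200) = 9177/10000 ≈ 0.917700
step 4 [4y] zero: DF = P = 8833/10000 ≈ 0.883300
step 5 [5y] swap r/1=2/59: DF=(1 − 2/59·(0.950300+0.927400+0.917700+0.883300))/(1+2/59) = 4233/5000 ≈ 0.846600
step 6 [6y] bond c/1=13/400: DF=(4036839/4000000 − 13/400·(0.950300+0.927400+0.917700+0.883300+0.846600))/(1+13/400) = 167/200 ≈ 0.835000
step 7 [7y] zero: DF = P = 987/1250 ≈ 0.789600

1 1 9503/10000
2 2 4637/5000
3 3 9177/10000
4 4 8833/10000
5 5 4233/5000
6 6 167/200
7 7 987/1250
f(3y,7y) = ((9177/10000)/(987/1250) − 1)/(4) = 61/1504 ≈ 4.0559%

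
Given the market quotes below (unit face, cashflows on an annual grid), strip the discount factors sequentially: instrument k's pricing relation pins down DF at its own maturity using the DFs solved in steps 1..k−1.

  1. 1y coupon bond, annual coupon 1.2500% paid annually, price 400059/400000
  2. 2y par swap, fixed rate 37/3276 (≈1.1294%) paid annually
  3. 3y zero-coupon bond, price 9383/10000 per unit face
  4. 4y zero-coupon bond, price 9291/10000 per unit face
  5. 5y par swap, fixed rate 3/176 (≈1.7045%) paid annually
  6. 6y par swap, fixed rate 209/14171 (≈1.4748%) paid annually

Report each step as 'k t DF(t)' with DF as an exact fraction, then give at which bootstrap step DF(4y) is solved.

1 1 4939/5000
2 2 4889/5000
3 3 9383/10000
4 4 9291/10000
5 5 919/1000
6 6 2291/2500
DF(4y) is solved at step 4

step 1 [1y] bond c/1=1/80: DF=(400059/400000 − 1/80·(0))/(1+1/80) = 4939/5000 ≈ 0.987800
step 2 [2y] swap r/1=37/3276: DF=(1 − 37/3276·(0.987800))/(1+37/3276) = 4889/5000 ≈ 0.977800
step 3 [3y] zero: DF = P = 9383/10000 ≈ 0.938300
step 4 [4y] zero: DF = P = 9291/10000 ≈ 0.929100
step 5 [5y] swap r/1=3/176: DF=(1 − 3/176·(0.987800+0.977800+0.938300+0.929100))/(1+3/176) = 919/1000 ≈ 0.919000
step 6 [6y] swap r/1=209/14171: DF=(1 − 209/14171·(0.987800+0.977800+0.938300+0.929100+0.919000))/(1+209/14171) = 2291/2500 ≈ 0.916400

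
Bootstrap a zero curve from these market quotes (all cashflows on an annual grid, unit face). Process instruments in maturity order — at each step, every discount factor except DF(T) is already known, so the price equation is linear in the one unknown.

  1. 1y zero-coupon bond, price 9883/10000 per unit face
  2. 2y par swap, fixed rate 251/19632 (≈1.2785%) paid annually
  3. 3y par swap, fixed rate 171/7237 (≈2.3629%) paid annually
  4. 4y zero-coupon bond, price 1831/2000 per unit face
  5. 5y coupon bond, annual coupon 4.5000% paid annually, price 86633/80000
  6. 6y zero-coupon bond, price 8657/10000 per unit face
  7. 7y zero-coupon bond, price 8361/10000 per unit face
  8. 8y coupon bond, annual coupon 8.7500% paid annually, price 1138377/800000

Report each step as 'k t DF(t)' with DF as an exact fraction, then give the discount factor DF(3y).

step 1 [1y] zero: DF = P = 9883/10000 ≈ 0.988300
step 2 [2y] swap r/1=251/19632: DF=(1 − 251/19632·(0.988300))/(1+251/19632) = 9749/10000 ≈ 0.974900
step 3 [3y] swap r/1=171/7237: DF=(1 − 171/7237·(0.988300+0.974900))/(1+171/7237) = 2329/2500 ≈ 0.931600
step 4 [4y] zero: DF = P = 1831/2000 ≈ 0.915500
step 5 [5y] bond c/1=9/200: DF=(86633/80000 − 9/200·(0.988300+0.974900+0.931600+0.915500))/(1+9/200) = 4361/5000 ≈ 0.872200
step 6 [6y] zero: DF = P = 8657/10000 ≈ 0.865700
step 7 [7y] zero: DF = P = 8361/10000 ≈ 0.836100
step 8 [8y] bond c/1=7/80: DF=(1138377/800000 − 7/80·(0.988300+0.974900+0.931600+0.915500+0.872200+0.865700+0.836100))/(1+7/80) = 1987/2500 ≈ 0.794800

1 1 9883/10000
2 2 9749/10000
3 3 2329/2500
4 4 1831/2000
5 5 4361/5000
6 6 8657/10000
7 7 8361/10000
8 8 1987/2500
DF(3y) = 2329/2500 ≈ 0.931600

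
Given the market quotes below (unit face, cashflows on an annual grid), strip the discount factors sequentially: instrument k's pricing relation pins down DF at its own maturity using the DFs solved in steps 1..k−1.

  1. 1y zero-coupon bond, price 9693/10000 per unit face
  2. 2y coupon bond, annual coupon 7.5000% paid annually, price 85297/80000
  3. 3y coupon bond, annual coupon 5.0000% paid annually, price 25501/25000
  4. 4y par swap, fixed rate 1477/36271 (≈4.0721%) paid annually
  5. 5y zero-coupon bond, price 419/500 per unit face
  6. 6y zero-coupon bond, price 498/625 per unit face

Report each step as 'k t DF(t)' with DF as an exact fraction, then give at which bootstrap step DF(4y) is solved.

1 1 9693/10000
2 2 4621/5000
3 3 8813/10000
4 4 8523/10000
5 5 419/500
6 6 498/625
DF(4y) is solved at step 4

step 1 [1y] zero: DF = P = 9693/10000 ≈ 0.969300
step 2 [2y] bond c/1=3/40: DF=(85297/80000 − 3/40·(0.969300))/(1+3/40) = 4621/5000 ≈ 0.924200
step 3 [3y] bond c/1=1/20: DF=(25501/25000 − 1/20·(0.969300+0.924200))/(1+1/20) = 8813/10000 ≈ 0.881300
step 4 [4y] swap r/1=1477/36271: DF=(1 − 1477/36271·(0.969300+0.924200+0.881300))/(1+1477/36271) = 8523/10000 ≈ 0.852300
step 5 [5y] zero: DF = P = 419/500 ≈ 0.838000
step 6 [6y] zero: DF = P = 498/625 ≈ 0.796800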